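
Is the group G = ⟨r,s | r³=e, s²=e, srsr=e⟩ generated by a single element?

Every cyclic group is abelian. But r·s = rs while s·r = r²s, so r·s ≠ s·r and G is not abelian. Hence G is not cyclic.

Answer: No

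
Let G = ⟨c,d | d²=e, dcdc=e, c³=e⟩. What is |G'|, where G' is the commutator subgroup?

G' = [G, G] is generated by all commutators. The generator-pair commutators are: [c, d] = c².
The subgroup they normally generate is {e, c, c²}, of order 3.
Check: |G/G'| = 6/3 = 2 is the order of the abelianisation.

Answer: 3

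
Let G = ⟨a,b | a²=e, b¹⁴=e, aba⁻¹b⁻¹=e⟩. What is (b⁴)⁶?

Compute successive powers of (b⁴), reducing at each step:
  (b⁴)²: (b⁴) · b⁴ = b⁸
  (b⁴)³: (b⁸) · b⁴ = b¹²
  (b⁴)⁴: (b¹²) · b⁴ = b²
  (b⁴)⁵: (b²) · b⁴ = b⁶
  (b⁴)⁶: (b⁶) · b⁴ = b¹⁰

Answer: b¹⁰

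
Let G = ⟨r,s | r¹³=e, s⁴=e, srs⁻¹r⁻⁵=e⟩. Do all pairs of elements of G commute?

r·s = rs but s·r = r⁵s, so r·s ≠ s·r and G is not abelian.

Answer: No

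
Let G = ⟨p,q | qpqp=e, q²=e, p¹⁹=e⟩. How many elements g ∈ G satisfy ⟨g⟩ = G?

⟨g⟩ = G would require ord(g) = |G| = 38, but the maximum element order in G is 19 < 38. So G is not cyclic and no single element generates it: the count is 0.

Answer: 0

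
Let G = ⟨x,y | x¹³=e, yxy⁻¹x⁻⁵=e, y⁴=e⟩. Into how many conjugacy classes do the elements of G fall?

The conjugacy classes (representative and size) are:
  [e] (size 1), [x] (size 4), [x²] (size 4), [x⁹] (size 4), [x¹²y] (size 13), [x⁴y²] (size 13), [x¹²y³] (size 13).
Class equation: 1 + 4 + 4 + 4 + 13 + 13 + 13 = 52 = |G|. So G has 7 conjugacy classes.

Answer: 7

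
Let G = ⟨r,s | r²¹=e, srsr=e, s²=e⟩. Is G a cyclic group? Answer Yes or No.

Every cyclic group is abelian. But r·s = rs while s·r = r²⁰s, so r·s ≠ s·r and G is not abelian. Hence G is not cyclic.

Answer: No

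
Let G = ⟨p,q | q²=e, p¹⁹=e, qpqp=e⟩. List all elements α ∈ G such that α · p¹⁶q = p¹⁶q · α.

⟨p¹⁶q⟩ ⊆ C_G(p¹⁶q) since powers of p¹⁶q commute with p¹⁶q; so |C_G(p¹⁶q)| ≥ |⟨p¹⁶q⟩| = 2.
By orbit–stabilizer, |C_G(p¹⁶q)| = |G| / |conj. class of p¹⁶q| = 38 / 19 = 2.
The 2 elements commuting with p¹⁶q are {e, p¹⁶q}.

Answer: {e, p¹⁶q}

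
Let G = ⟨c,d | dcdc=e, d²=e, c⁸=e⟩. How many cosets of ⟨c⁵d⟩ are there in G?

First find ord(c⁵d) by computing successive powers:
  (c⁵d)¹ = c⁵d, (c⁵d)² = e.
So |⟨c⁵d⟩| = ord(c⁵d) = 2. With |G| = 16, by Lagrange [G : ⟨c⁵d⟩] = 16/2 = 8.

Answer: 8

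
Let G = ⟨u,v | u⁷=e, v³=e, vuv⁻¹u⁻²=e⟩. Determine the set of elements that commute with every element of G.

An element z ∈ Z(G) iff z commutes with every generator.
For example e is central: e·u = u = u·e; e·v = v = v·e.
Whereas u ∉ Z(G) since u·v = uv ≠ u²v = v·u.
Checking each of the 21 elements this way gives Z(G) = {e}, of order 1.

Answer: {e}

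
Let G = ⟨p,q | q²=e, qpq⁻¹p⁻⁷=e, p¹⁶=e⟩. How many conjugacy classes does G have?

The conjugacy classes (representative and size) are:
  [e] (size 1), [p] (size 2), [p¹⁴] (size 2), [p³] (size 2), [p⁴] (size 2), [p¹⁰] (size 2), [p⁸] (size 1), [p⁹] (size 2), [p¹¹] (size 2), [p¹⁰q] (size 8), [pq] (size 8).
Class equation: 1 + 2 + 2 + 2 + 2 + 2 + 1 + 2 + 2 + 8 + 8 = 32 = |G|. So G has 11 conjugacy classes.

Answer: 11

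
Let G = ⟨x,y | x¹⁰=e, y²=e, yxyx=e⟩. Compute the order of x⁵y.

Compute successive powers until reaching e:
  (x⁵y)¹ = x⁵y, (x⁵y)² = e.
The smallest positive k with (x⁵y)ᵏ = e is 2.

Answer: 2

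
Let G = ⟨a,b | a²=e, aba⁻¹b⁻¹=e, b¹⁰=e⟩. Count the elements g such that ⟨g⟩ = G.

⟨g⟩ = G would require ord(g) = |G| = 20, but the maximum element order in G is 10 < 20. So G is not cyclic and no single element generates it: the count is 0.

Answer: 0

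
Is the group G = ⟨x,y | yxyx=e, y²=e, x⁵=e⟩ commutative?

x·y = xy but y·x = x⁴y, so x·y ≠ y·x and G is not abelian.

Answer: No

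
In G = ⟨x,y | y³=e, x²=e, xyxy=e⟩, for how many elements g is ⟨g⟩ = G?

⟨g⟩ = G would require ord(g) = |G| = 6, but the maximum element order in G is 3 < 6. So G is not cyclic and no single element generates it: the count is 0.

Answer: 0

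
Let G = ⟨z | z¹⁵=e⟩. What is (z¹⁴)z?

Compute (z¹⁴) · z by multiplying left to right and reducing via the relations at each step:
  (z¹⁴) · z = e

Answer: e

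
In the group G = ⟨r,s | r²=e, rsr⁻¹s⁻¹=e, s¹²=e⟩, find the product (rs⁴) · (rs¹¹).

Compute (rs⁴) · (rs¹¹) by multiplying left to right and reducing via the relations at each step:
  (rs⁴) · r = s⁴
  (s⁴) · s¹¹ = s³

Answer: s³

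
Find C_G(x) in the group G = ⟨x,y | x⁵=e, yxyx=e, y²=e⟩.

⟨x⟩ ⊆ C_G(x) since powers of x commute with x; so |C_G(x)| ≥ |⟨x⟩| = 5.
By orbit–stabilizer, |C_G(x)| = |G| / |conj. class of x| = 10 / 2 = 5.
The 5 elements commuting with x are {e, x, x², x³, x⁴}.

Answer: {e, x, x², x³, x⁴}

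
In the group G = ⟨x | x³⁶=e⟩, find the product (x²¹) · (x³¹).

Compute (x²¹) · (x³¹) by multiplying left to right and reducing via the relations at each step:
  (x²¹) · x³¹ = x¹⁶

Answer: x¹⁶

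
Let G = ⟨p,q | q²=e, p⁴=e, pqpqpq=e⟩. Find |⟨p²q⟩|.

|⟨p²q⟩| equals the order of p²q. Compute successive powers until reaching e:
  (p²q)¹ = p²q, (p²q)² = p²qp²q, (p²q)³ = qp², (p²q)⁴ = e.
The smallest positive k with (p²q)ᵏ = e is 4, so |⟨p²q⟩| = 4.

Answer: 4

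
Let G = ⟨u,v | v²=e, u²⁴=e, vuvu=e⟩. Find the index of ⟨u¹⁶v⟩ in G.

First find ord(u¹⁶v) by computing successive powers:
  (u¹⁶v)¹ = u¹⁶v, (u¹⁶v)² = e.
So |⟨u¹⁶v⟩| = ord(u¹⁶v) = 2. With |G| = 48, by Lagrange [G : ⟨u¹⁶v⟩] = 48/2 = 24.

Answer: 24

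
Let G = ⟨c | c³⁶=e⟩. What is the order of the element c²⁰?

Compute successive powers until reaching e:
  (c²⁰)¹ = c²⁰, (c²⁰)² = c⁴, (c²⁰)³ = c²⁴, (c²⁰)⁴ = c⁸, (c²⁰)⁵ = c²⁸, (c²⁰)⁶ = c¹², (c²⁰)⁷ = c³², (c²⁰)⁸ = c¹⁶, (c²⁰)⁹ = e.
The smallest positive k with (c²⁰)ᵏ = e is 9.

Answer: 9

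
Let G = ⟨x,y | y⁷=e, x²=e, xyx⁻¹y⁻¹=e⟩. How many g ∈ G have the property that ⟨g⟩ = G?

G is cyclic of order 14. An element generates G iff its order is 14, and a cyclic group of order 14 has exactly φ(14) = 6 such elements.

Answer: 6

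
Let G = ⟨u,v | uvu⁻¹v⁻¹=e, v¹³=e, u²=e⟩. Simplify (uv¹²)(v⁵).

Compute (uv¹²) · (v⁵) by multiplying left to right and reducing via the relations at each step:
  (uv¹²) · v⁵ = uv⁴

Answer: uv⁴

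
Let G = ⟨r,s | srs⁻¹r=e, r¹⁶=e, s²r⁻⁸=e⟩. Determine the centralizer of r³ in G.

⟨r³⟩ ⊆ C_G(r³) since powers of r³ commute with r³; so |C_G(r³)| ≥ |⟨r³⟩| = 16.
By orbit–stabilizer, |C_G(r³)| = |G| / |conj. class of r³| = 32 / 2 = 16.
The 16 elements commuting with r³ are {e, r, r², r³, r⁴, r⁵, r⁶, r⁷, r⁸, r⁹, r¹⁰, r¹¹, r¹², r¹³, r¹⁴, r¹⁵}.

Answer: {e, r, r², r³, r⁴, r⁵, r⁶, r⁷, r⁸, r⁹, r¹⁰, r¹¹, r¹², r¹³, r¹⁴, r¹⁵}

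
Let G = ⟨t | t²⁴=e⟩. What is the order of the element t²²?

Compute successive powers until reaching e:
  (t²²)¹ = t²², (t²²)² = t²⁰, (t²²)³ = t¹⁸, (t²²)⁴ = t¹⁶, (t²²)⁵ = t¹⁴, (t²²)⁶ = t¹², (t²²)⁷ = t¹⁰, (t²²)⁸ = t⁸, (t²²)⁹ = t⁶, (t²²)¹⁰ = t⁴, (t²²)¹¹ = t², (t²²)¹² = e.
The smallest positive k with (t²²)ᵏ = e is 12.

Answer: 12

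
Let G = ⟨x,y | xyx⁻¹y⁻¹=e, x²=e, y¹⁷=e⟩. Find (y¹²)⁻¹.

The order of (y¹²) is 17 (smallest k with (y¹²)ᵏ = e), so (y¹²)⁻¹ = (y¹²)¹⁶ = y⁵.
Check: (y¹²) · (y⁵) → (y¹²) · y⁵ = e, giving e as required.

Answer: y⁵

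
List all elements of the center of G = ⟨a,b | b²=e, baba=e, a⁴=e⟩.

An element z ∈ Z(G) iff z commutes with every generator.
For example a² is central: (a²)·a = a³ = a·(a²); (a²)·b = a²b = b·(a²).
Whereas a ∉ Z(G) since a·b = ab ≠ a³b = b·a.
Checking each of the 8 elements this way gives Z(G) = {e, a²}, of order 2.

Answer: {e, a²}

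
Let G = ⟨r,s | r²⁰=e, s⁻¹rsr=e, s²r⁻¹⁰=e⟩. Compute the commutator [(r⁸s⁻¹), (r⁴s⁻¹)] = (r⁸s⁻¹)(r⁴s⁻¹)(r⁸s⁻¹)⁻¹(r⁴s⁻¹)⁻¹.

[(r⁸s⁻¹), (r⁴s⁻¹)] = (r⁸s⁻¹)·(r⁴s⁻¹)·(r⁸s⁻¹)⁻¹·(r⁴s⁻¹)⁻¹.
  (r⁸s⁻¹) · (r⁴s⁻¹) = r¹⁴
  (r¹⁴) · (r⁸s) = r²s
  (r²s) · (r⁴s) = r⁸

Answer: r⁸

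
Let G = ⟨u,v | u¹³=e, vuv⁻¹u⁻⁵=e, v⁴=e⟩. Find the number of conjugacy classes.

The conjugacy classes (representative and size) are:
  [e] (size 1), [u] (size 4), [u²] (size 4), [u⁹] (size 4), [u¹²v] (size 13), [u⁴v²] (size 13), [u¹²v³] (size 13).
Class equation: 1 + 4 + 4 + 4 + 13 + 13 + 13 = 52 = |G|. So G has 7 conjugacy classes.

Answer: 7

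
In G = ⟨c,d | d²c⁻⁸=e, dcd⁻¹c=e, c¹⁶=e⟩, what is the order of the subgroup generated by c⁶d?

|⟨c⁶d⟩| equals the order of c⁶d. Compute successive powers until reaching e:
  (c⁶d)¹ = c⁶d, (c⁶d)² = c⁸, (c⁶d)³ = c⁶d⁻¹, (c⁶d)⁴ = e.
The smallest positive k with (c⁶d)ᵏ = e is 4, so |⟨c⁶d⟩| = 4.

Answer: 4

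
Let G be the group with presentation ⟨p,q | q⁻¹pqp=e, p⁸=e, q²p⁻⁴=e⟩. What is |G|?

Enumerate words in the generators, reducing via the relations: the distinct elements are
  {e, p, q, pq, p², p³, p⁴, p⁵, p⁶, p⁷, p²q, p³q, q⁻¹, pq⁻¹, p²q⁻¹, p³q⁻¹}.
No further products give new elements, so |G| = 16.

Answer: 16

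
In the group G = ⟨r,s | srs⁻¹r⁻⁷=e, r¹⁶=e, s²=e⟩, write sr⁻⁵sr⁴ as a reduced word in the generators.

Multiply left to right, reducing at each step:
  s · r⁻⁵ = r¹³s
  (r¹³s) · s = r¹³
  (r¹³) · r⁴ = r

Answer: r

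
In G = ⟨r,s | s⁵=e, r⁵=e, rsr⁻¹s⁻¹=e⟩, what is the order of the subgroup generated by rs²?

|⟨rs²⟩| equals the order of rs². Compute successive powers until reaching e:
  (rs²)¹ = rs², (rs²)² = r²s⁴, (rs²)³ = r³s, (rs²)⁴ = r⁴s³, (rs²)⁵ = e.
The smallest positive k with (rs²)ᵏ = e is 5, so |⟨rs²⟩| = 5.

Answer: 5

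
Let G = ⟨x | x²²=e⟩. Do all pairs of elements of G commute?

G has a single generator, so G is cyclic and hence abelian.

Answer: Yes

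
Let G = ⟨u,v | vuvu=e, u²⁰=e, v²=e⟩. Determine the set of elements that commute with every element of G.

An element z ∈ Z(G) iff z commutes with every generator.
For example u¹⁰ is central: (u¹⁰)·u = u¹¹ = u·(u¹⁰); (u¹⁰)·v = u¹⁰v = v·(u¹⁰).
Whereas u ∉ Z(G) since u·v = uv ≠ u¹⁹v = v·u.
Checking each of the 40 elements this way gives Z(G) = {e, u¹⁰}, of order 2.

Answer: {e, u¹⁰}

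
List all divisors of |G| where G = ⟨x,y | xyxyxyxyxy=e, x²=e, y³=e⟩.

|G| = 60 = 2² · 3 · 5. By Lagrange's theorem the order of any subgroup divides 60; the divisors of 60 are 1, 2, 3, 4, 5, 6, 10, 12, 15, 20, 30, 60.

Answer: 1, 2, 3, 4, 5, 6, 10, 12, 15, 20, 30, 60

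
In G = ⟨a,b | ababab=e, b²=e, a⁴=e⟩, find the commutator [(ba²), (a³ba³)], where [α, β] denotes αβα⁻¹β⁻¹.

[(ba²), (a³ba³)] = (ba²)·(a³ba³)·(ba²)⁻¹·(a³ba³)⁻¹.
  (ba²) · (a³ba³) = a³ba²
  (a³ba²) · (a²b) = a³
  (a³) · (aba) = ba

Answer: ba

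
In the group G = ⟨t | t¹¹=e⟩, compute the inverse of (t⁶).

The order of (t⁶) is 11 (smallest k with (t⁶)ᵏ = e), so (t⁶)⁻¹ = (t⁶)¹⁰ = t⁵.
Check: (t⁶) · (t⁵) → (t⁶) · t⁵ = e, giving e as required.

Answer: t⁵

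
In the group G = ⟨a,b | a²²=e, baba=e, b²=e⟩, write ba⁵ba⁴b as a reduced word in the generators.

Multiply left to right, reducing at each step:
  b · a⁵ = a¹⁷b
  (a¹⁷b) · b = a¹⁷
  (a¹⁷) · a⁴ = a²¹
  (a²¹) · b = a²¹b

Answer: a²¹b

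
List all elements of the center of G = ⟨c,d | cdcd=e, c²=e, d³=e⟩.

An element z ∈ Z(G) iff z commutes with every generator.
For example e is central: e·c = c = c·e; e·d = d = d·e.
Whereas c ∉ Z(G) since c·d = cd ≠ cd² = d·c.
Checking each of the 6 elements this way gives Z(G) = {e}, of order 1.

Answer: {e}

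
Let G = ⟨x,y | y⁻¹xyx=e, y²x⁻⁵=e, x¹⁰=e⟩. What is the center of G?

An element z ∈ Z(G) iff z commutes with every generator.
For example x⁵ is central: (x⁵)·x = x⁶ = x·(x⁵); (x⁵)·y = y⁻¹ = y·(x⁵).
Whereas x ∉ Z(G) since x·y = xy ≠ x⁴y⁻¹ = y·x.
Checking each of the 20 elements this way gives Z(G) = {e, x⁵}, of order 2.

Answer: {e, x⁵}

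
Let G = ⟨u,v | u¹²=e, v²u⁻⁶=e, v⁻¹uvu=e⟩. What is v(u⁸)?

Compute v · (u⁸) by multiplying left to right and reducing via the relations at each step:
  v · u⁸ = u⁴v

Answer: u⁴v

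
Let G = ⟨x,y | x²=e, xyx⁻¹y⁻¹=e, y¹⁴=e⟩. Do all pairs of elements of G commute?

Each pair of generators commutes: x·y = xy = y·x. Since the generators pairwise commute, every element of G commutes with every other, so G is abelian.

Answer: Yes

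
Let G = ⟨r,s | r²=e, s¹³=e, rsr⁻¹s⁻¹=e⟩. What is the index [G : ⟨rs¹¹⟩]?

First find ord(rs¹¹) by computing successive powers:
  (rs¹¹)¹ = rs¹¹, (rs¹¹)² = s⁹, (rs¹¹)³ = rs⁷, (rs¹¹)⁴ = s⁵, (rs¹¹)⁵ = rs³, (rs¹¹)⁶ = s, (rs¹¹)⁷ = rs¹², (rs¹¹)⁸ = s¹⁰, (rs¹¹)⁹ = rs⁸, (rs¹¹)¹⁰ = s⁶, (rs¹¹)¹¹ = rs⁴, (rs¹¹)¹² = s², (rs¹¹)¹³ = r, (rs¹¹)¹⁴ = s¹¹, (rs¹¹)¹⁵ = rs⁹, (rs¹¹)¹⁶ = s⁷, (rs¹¹)¹⁷ = rs⁵, (rs¹¹)¹⁸ = s³, (rs¹¹)¹⁹ = rs, (rs¹¹)²⁰ = s¹², (rs¹¹)²¹ = rs¹⁰, (rs¹¹)²² = s⁸, (rs¹¹)²³ = rs⁶, (rs¹¹)²⁴ = s⁴, (rs¹¹)²⁵ = rs², (rs¹¹)²⁶ = e.
So |⟨rs¹¹⟩| = ord(rs¹¹) = 26. With |G| = 26, by Lagrange [G : ⟨rs¹¹⟩] = 26/26 = 1.

Answer: 1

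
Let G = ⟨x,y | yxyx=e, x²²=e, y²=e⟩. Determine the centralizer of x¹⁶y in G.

⟨x¹⁶y⟩ ⊆ C_G(x¹⁶y) since powers of x¹⁶y commute with x¹⁶y; so |C_G(x¹⁶y)| ≥ |⟨x¹⁶y⟩| = 2.
By orbit–stabilizer, |C_G(x¹⁶y)| = |G| / |conj. class of x¹⁶y| = 44 / 11 = 4.
The 4 elements commuting with x¹⁶y are {e, x¹¹, x⁵y, x¹⁶y}.

Answer: {e, x¹¹, x⁵y, x¹⁶y}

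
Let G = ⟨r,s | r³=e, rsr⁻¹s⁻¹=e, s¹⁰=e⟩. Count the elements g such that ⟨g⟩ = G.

G is cyclic of order 30. An element generates G iff its order is 30, and a cyclic group of order 30 has exactly φ(30) = 8 such elements.

Answer: 8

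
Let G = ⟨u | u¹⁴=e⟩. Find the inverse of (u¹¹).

The order of (u¹¹) is 14 (smallest k with (u¹¹)ᵏ = e), so (u¹¹)⁻¹ = (u¹¹)¹³ = u³.
Check: (u¹¹) · (u³) → (u¹¹) · u³ = e, giving e as required.

Answer: u³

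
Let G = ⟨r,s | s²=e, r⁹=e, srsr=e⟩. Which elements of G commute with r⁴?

⟨r⁴⟩ ⊆ C_G(r⁴) since powers of r⁴ commute with r⁴; so |C_G(r⁴)| ≥ |⟨r⁴⟩| = 9.
By orbit–stabilizer, |C_G(r⁴)| = |G| / |conj. class of r⁴| = 18 / 2 = 9.
The 9 elements commuting with r⁴ are {e, r, r², r³, r⁴, r⁵, r⁶, r⁷, r⁸}.

Answer: {e, r, r², r³, r⁴, r⁵, r⁶, r⁷, r⁸}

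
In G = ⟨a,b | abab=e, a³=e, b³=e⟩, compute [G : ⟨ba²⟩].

First find ord(ba²) by computing successive powers:
  (ba²)¹ = ba², (ba²)² = ab², (ba²)³ = e.
So |⟨ba²⟩| = ord(ba²) = 3. With |G| = 12, by Lagrange [G : ⟨ba²⟩] = 12/3 = 4.

Answer: 4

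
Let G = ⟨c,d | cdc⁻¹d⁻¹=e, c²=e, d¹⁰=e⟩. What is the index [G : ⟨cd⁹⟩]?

First find ord(cd⁹) by computing successive powers:
  (cd⁹)¹ = cd⁹, (cd⁹)² = d⁸, (cd⁹)³ = cd⁷, (cd⁹)⁴ = d⁶, (cd⁹)⁵ = cd⁵, (cd⁹)⁶ = d⁴, (cd⁹)⁷ = cd³, (cd⁹)⁸ = d², (cd⁹)⁹ = cd, (cd⁹)¹⁰ = e.
So |⟨cd⁹⟩| = ord(cd⁹) = 10. With |G| = 20, by Lagrange [G : ⟨cd⁹⟩] = 20/10 = 2.

Answer: 2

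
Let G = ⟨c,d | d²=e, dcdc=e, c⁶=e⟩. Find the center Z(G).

An element z ∈ Z(G) iff z commutes with every generator.
For example c³ is central: (c³)·c = c⁴ = c·(c³); (c³)·d = c³d = d·(c³).
Whereas c ∉ Z(G) since c·d = cd ≠ c⁵d = d·c.
Checking each of the 12 elements this way gives Z(G) = {e, c³}, of order 2.

Answer: {e, c³}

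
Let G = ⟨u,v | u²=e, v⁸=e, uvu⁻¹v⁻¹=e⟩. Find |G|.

Enumerate words in the generators, reducing via the relations: the distinct elements are
  {e, u, v, uv, v², v³, v⁴, v⁵, v⁶, v⁷, uv², uv³, uv⁴, uv⁵, uv⁶, uv⁷}.
No further products give new elements, so |G| = 16.

Answer: 16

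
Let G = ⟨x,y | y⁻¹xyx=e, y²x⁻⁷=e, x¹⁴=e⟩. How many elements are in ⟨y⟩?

|⟨y⟩| equals the order of y. Compute successive powers until reaching e:
  y¹ = y, y² = x⁷, y³ = y⁻¹, y⁴ = e.
The smallest positive k with yᵏ = e is 4, so |⟨y⟩| = 4.

Answer: 4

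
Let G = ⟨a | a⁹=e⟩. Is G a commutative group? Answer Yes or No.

G has a single generator, so G is cyclic and hence abelian.

Answer: Yes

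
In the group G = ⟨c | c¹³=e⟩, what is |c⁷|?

Compute successive powers until reaching e:
  (c⁷)¹ = c⁷, (c⁷)² = c, (c⁷)³ = c⁸, (c⁷)⁴ = c², (c⁷)⁵ = c⁹, (c⁷)⁶ = c³, (c⁷)⁷ = c¹⁰, (c⁷)⁸ = c⁴, (c⁷)⁹ = c¹¹, (c⁷)¹⁰ = c⁵, (c⁷)¹¹ = c¹², (c⁷)¹² = c⁶, (c⁷)¹³ = e.
The smallest positive k with (c⁷)ᵏ = e is 13.

Answer: 13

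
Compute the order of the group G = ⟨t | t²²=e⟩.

G is generated by a single element, so G is cyclic. The relator gives t²² = e and no smaller power is forced to be e, so the 22 powers {e, t, t², t³, t⁴, t⁵, t⁶, t⁷, t⁸, t⁹, t²¹, t²⁰, t¹², t¹³, t¹¹, t¹⁰, t¹⁴, t¹⁵, t¹⁶, t¹⁷, t¹⁸, t¹⁹} are distinct. Hence |G| = 22.

Answer: 22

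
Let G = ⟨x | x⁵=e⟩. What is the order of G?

G is generated by a single element, so G is cyclic. The relator gives x⁵ = e and no smaller power is forced to be e, so the 5 powers {e, x, x², x³, x⁴} are distinct. Hence |G| = 5.

Answer: 5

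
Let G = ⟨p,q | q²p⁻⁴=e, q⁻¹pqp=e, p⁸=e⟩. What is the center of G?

An element z ∈ Z(G) iff z commutes with every generator.
For example p⁴ is central: (p⁴)·p = p⁵ = p·(p⁴); (p⁴)·q = q⁻¹ = q·(p⁴).
Whereas p ∉ Z(G) since p·q = pq ≠ p³q⁻¹ = q·p.
Checking each of the 16 elements this way gives Z(G) = {e, p⁴}, of order 2.

Answer: {e, p⁴}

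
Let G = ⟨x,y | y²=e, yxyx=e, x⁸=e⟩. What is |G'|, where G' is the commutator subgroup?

G' = [G, G] is generated by all commutators. The generator-pair commutators are: [x, y] = x².
The subgroup they normally generate is {e, x², x⁴, x⁶}, of order 4.
Check: |G/G'| = 16/4 = 4 is the order of the abelianisation.

Answer: 4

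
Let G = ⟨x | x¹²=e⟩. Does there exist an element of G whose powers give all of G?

|G| = 12. The element x has order 12 (its powers give 12 distinct elements), so ⟨x⟩ = G and G is cyclic.

Answer: Yes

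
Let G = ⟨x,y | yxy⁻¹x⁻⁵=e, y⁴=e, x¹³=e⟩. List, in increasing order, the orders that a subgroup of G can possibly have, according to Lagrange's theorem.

|G| = 52 = 2² · 13. By Lagrange's theorem the order of any subgroup divides 52; the divisors of 52 are 1, 2, 4, 13, 26, 52.

Answer: 1, 2, 4, 13, 26, 52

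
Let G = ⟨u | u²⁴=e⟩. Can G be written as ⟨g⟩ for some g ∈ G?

|G| = 24. The element u has order 24 (its powers give 24 distinct elements), so ⟨u⟩ = G and G is cyclic.

Answer: Yes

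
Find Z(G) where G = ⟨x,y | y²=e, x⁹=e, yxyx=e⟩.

An element z ∈ Z(G) iff z commutes with every generator.
For example e is central: e·x = x = x·e; e·y = y = y·e.
Whereas x ∉ Z(G) since x·y = xy ≠ x⁸y = y·x.
Checking each of the 18 elements this way gives Z(G) = {e}, of order 1.

Answer: {e}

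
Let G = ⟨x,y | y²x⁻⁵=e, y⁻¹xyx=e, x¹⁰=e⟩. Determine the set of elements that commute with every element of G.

An element z ∈ Z(G) iff z commutes with every generator.
For example x⁵ is central: (x⁵)·x = x⁶ = x·(x⁵); (x⁵)·y = y⁻¹ = y·(x⁵).
Whereas x ∉ Z(G) since x·y = xy ≠ x⁴y⁻¹ = y·x.
Checking each of the 20 elements this way gives Z(G) = {e, x⁵}, of order 2.

Answer: {e, x⁵}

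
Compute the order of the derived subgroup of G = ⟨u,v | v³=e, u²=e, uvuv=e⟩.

G' = [G, G] is generated by all commutators. The generator-pair commutators are: [u, v] = v.
The subgroup they normally generate is {e, v, v²}, of order 3.
Check: |G/G'| = 6/3 = 2 is the order of the abelianisation.

Answer: 3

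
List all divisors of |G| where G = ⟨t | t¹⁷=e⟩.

|G| = 17 = 17. By Lagrange's theorem the order of any subgroup divides 17; the divisors of 17 are 1, 17.

Answer: 1, 17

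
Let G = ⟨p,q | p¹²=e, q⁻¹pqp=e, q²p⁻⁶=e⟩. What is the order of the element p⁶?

Compute successive powers until reaching e:
  (p⁶)¹ = p⁶, (p⁶)² = e.
The smallest positive k with (p⁶)ᵏ = e is 2.

Answer: 2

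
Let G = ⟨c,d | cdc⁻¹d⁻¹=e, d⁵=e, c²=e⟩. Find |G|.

Enumerate words in the generators, reducing via the relations: the distinct elements are
  {c, d, e, cd, d², d³, d⁴, cd², cd³, cd⁴}.
No further products give new elements, so |G| = 10.

Answer: 10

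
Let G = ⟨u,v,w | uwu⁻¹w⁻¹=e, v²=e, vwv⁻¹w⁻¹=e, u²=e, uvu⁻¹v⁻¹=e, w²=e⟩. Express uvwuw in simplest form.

Multiply left to right, reducing at each step:
  u · v = uv
  (uv) · w = uvw
  (uvw) · u = vw
  (vw) · w = v

Answer: v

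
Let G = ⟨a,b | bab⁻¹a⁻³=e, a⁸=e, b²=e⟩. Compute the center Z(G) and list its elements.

An element z ∈ Z(G) iff z commutes with every generator.
For example a⁴ is central: (a⁴)·a = a⁵ = a·(a⁴); (a⁴)·b = a⁴b = b·(a⁴).
Whereas a ∉ Z(G) since a·b = ab ≠ a³b = b·a.
Checking each of the 16 elements this way gives Z(G) = {e, a⁴}, of order 2.

Answer: {e, a⁴}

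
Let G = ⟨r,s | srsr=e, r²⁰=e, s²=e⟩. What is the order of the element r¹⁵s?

Compute successive powers until reaching e:
  (r¹⁵s)¹ = r¹⁵s, (r¹⁵s)² = e.
The smallest positive k with (r¹⁵s)ᵏ = e is 2.

Answer: 2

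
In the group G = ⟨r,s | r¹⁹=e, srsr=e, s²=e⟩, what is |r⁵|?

Compute successive powers until reaching e:
  (r⁵)¹ = r⁵, (r⁵)² = r¹⁰, (r⁵)³ = r¹⁵, (r⁵)⁴ = r, (r⁵)⁵ = r⁶, (r⁵)⁶ = r¹¹, (r⁵)⁷ = r¹⁶, (r⁵)⁸ = r², (r⁵)⁹ = r⁷, (r⁵)¹⁰ = r¹², (r⁵)¹¹ = r¹⁷, (r⁵)¹² = r³, (r⁵)¹³ = r⁸, (r⁵)¹⁴ = r¹³, (r⁵)¹⁵ = r¹⁸, (r⁵)¹⁶ = r⁴, (r⁵)¹⁷ = r⁹, (r⁵)¹⁸ = r¹⁴, (r⁵)¹⁹ = e.
The smallest positive k with (r⁵)ᵏ = e is 19.

Answer: 19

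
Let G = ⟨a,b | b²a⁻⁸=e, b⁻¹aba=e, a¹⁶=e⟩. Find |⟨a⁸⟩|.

|⟨a⁸⟩| equals the order of a⁸. Compute successive powers until reaching e:
  (a⁸)¹ = a⁸, (a⁸)² = e.
The smallest positive k with (a⁸)ᵏ = e is 2, so |⟨a⁸⟩| = 2.

Answer: 2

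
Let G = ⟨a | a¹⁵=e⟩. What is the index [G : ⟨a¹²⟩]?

First find ord(a¹²) by computing successive powers:
  (a¹²)¹ = a¹², (a¹²)² = a⁹, (a¹²)³ = a⁶, (a¹²)⁴ = a³, (a¹²)⁵ = e.
So |⟨a¹²⟩| = ord(a¹²) = 5. With |G| = 15, by Lagrange [G : ⟨a¹²⟩] = 15/5 = 3.

Answer: 3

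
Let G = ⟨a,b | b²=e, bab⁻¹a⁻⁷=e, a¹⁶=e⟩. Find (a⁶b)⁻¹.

The order of (a⁶b) is 2 (smallest k with (a⁶b)ᵏ = e), so (a⁶b)⁻¹ = (a⁶b)¹ = a⁶b.
Check: (a⁶b) · (a⁶b) → (a⁶b) · a⁶ = b;   b · b = e, giving e as required.

Answer: a⁶b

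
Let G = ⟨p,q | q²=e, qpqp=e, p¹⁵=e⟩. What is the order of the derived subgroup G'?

G' = [G, G] is generated by all commutators. The generator-pair commutators are: [p, q] = p².
The subgroup they normally generate is {e, p, p², p³, p⁴, p⁵, p⁶, p⁷, p⁸, p⁹, p¹⁰, p¹¹, p¹², p¹³, p¹⁴}, of order 15.
Check: |G/G'| = 30/15 = 2 is the order of the abelianisation.

Answer: 15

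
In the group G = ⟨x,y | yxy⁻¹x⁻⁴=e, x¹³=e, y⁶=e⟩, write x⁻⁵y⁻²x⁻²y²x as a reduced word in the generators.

Multiply left to right, reducing at each step:
  (x⁸) · y⁻² = x⁸y⁴
  (x⁸y⁴) · x⁻² = x³y⁴
  (x³y⁴) · y² = x³
  (x³) · x = x⁴

Answer: x⁴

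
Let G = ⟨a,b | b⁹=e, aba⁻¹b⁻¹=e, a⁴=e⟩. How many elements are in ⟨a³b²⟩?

|⟨a³b²⟩| equals the order of a³b². Compute successive powers until reaching e:
  (a³b²)¹ = a³b², (a³b²)² = a²b⁴, (a³b²)³ = ab⁶, (a³b²)⁴ = b⁸, (a³b²)⁵ = a³b, (a³b²)⁶ = a²b³, (a³b²)⁷ = ab⁵, (a³b²)⁸ = b⁷, (a³b²)⁹ = a³, (a³b²)¹⁰ = a²b², (a³b²)¹¹ = ab⁴, (a³b²)¹² = b⁶, (a³b²)¹³ = a³b⁸, (a³b²)¹⁴ = a²b, (a³b²)¹⁵ = ab³, (a³b²)¹⁶ = b⁵, (a³b²)¹⁷ = a³b⁷, (a³b²)¹⁸ = a², (a³b²)¹⁹ = ab², (a³b²)²⁰ = b⁴, (a³b²)²¹ = a³b⁶, (a³b²)²² = a²b⁸, (a³b²)²³ = ab, (a³b²)²⁴ = b³, (a³b²)²⁵ = a³b⁵, (a³b²)²⁶ = a²b⁷, (a³b²)²⁷ = a, (a³b²)²⁸ = b², (a³b²)²⁹ = a³b⁴, (a³b²)³⁰ = a²b⁶, (a³b²)³¹ = ab⁸, (a³b²)³² = b, (a³b²)³³ = a³b³, (a³b²)³⁴ = a²b⁵, (a³b²)³⁵ = ab⁷, (a³b²)³⁶ = e.
The smallest positive k with (a³b²)ᵏ = e is 36, so |⟨a³b²⟩| = 36.

Answer: 36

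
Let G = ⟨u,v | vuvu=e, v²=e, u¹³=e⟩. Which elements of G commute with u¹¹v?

⟨u¹¹v⟩ ⊆ C_G(u¹¹v) since powers of u¹¹v commute with u¹¹v; so |C_G(u¹¹v)| ≥ |⟨u¹¹v⟩| = 2.
By orbit–stabilizer, |C_G(u¹¹v)| = |G| / |conj. class of u¹¹v| = 26 / 13 = 2.
The 2 elements commuting with u¹¹v are {e, u¹¹v}.

Answer: {e, u¹¹v}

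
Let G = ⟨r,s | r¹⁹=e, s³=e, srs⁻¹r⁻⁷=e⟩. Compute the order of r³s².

Compute successive powers until reaching e:
  (r³s²)¹ = r³s², (r³s²)² = r¹⁷s, (r³s²)³ = e.
The smallest positive k with (r³s²)ᵏ = e is 3.

Answer: 3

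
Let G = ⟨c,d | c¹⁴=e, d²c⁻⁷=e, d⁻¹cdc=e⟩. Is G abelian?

c·d = cd but d·c = c⁶d⁻¹, so c·d ≠ d·c and G is not abelian.

Answer: No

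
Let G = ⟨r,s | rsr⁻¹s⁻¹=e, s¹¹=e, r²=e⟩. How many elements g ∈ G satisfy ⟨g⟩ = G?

G is cyclic of order 22. An element generates G iff its order is 22, and a cyclic group of order 22 has exactly φ(22) = 10 such elements.

Answer: 10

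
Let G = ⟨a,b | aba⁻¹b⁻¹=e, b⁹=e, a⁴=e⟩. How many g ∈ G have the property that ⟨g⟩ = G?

G is cyclic of order 36. An element generates G iff its order is 36, and a cyclic group of order 36 has exactly φ(36) = 12 such elements.

Answer: 12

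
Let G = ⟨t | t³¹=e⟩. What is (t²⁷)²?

Compute successive powers of (t²⁷), reducing at each step:
  (t²⁷)²: (t²⁷) · t²⁷ = t²³

Answer: t²³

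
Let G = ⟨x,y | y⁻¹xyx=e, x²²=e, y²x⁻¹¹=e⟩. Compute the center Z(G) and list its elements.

An element z ∈ Z(G) iff z commutes with every generator.
For example x¹¹ is central: (x¹¹)·x = x¹² = x·(x¹¹); (x¹¹)·y = y⁻¹ = y·(x¹¹).
Whereas x ∉ Z(G) since x·y = xy ≠ x¹⁰y⁻¹ = y·x.
Checking each of the 44 elements this way gives Z(G) = {e, x¹¹}, of order 2.

Answer: {e, x¹¹}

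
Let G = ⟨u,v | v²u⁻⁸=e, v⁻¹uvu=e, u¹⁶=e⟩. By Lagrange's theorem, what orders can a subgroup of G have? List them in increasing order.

|G| = 32 = 2⁵. By Lagrange's theorem the order of any subgroup divides 32; the divisors of 32 are 1, 2, 4, 8, 16, 32.

Answer: 1, 2, 4, 8, 16, 32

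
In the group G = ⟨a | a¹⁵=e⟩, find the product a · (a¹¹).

Compute a · (a¹¹) by multiplying left to right and reducing via the relations at each step:
  a · a¹¹ = a¹²

Answer: a¹²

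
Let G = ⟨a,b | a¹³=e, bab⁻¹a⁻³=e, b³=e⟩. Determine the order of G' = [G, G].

G' = [G, G] is generated by all commutators. The generator-pair commutators are: [a, b] = a¹¹.
The subgroup they normally generate is {e, a, a², a³, a⁴, a⁵, a⁶, a⁷, a⁸, a⁹, a¹⁰, a¹¹, a¹²}, of order 13.
Check: |G/G'| = 39/13 = 3 is the order of the abelianisation.

Answer: 13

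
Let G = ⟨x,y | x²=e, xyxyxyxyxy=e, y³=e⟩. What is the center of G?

An element z ∈ Z(G) iff z commutes with every generator.
For example e is central: e·x = x = x·e; e·y = y = y·e.
Whereas x ∉ Z(G) since x·y = xy ≠ yx = y·x.
Checking each of the 60 elements this way gives Z(G) = {e}, of order 1.

Answer: {e}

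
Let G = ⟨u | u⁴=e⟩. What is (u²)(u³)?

Compute (u²) · (u³) by multiplying left to right and reducing via the relations at each step:
  (u²) · u³ = u

Answer: u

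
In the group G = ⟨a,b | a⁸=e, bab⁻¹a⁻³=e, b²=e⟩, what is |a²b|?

Compute successive powers until reaching e:
  (a²b)¹ = a²b, (a²b)² = e.
The smallest positive k with (a²b)ᵏ = e is 2.

Answer: 2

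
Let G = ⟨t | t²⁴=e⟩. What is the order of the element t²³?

Compute successive powers until reaching e:
  (t²³)¹ = t²³, (t²³)² = t²², (t²³)³ = t²¹, (t²³)⁴ = t²⁰, (t²³)⁵ = t¹⁹, (t²³)⁶ = t¹⁸, (t²³)⁷ = t¹⁷, (t²³)⁸ = t¹⁶, (t²³)⁹ = t¹⁵, (t²³)¹⁰ = t¹⁴, (t²³)¹¹ = t¹³, (t²³)¹² = t¹², (t²³)¹³ = t¹¹, (t²³)¹⁴ = t¹⁰, (t²³)¹⁵ = t⁹, (t²³)¹⁶ = t⁸, (t²³)¹⁷ = t⁷, (t²³)¹⁸ = t⁶, (t²³)¹⁹ = t⁵, (t²³)²⁰ = t⁴, (t²³)²¹ = t³, (t²³)²² = t², (t²³)²³ = t, (t²³)²⁴ = e.
The smallest positive k with (t²³)ᵏ = e is 24.

Answer: 24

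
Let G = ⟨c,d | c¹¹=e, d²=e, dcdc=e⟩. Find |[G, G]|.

G' = [G, G] is generated by all commutators. The generator-pair commutators are: [c, d] = c².
The subgroup they normally generate is {e, c, c², c³, c⁴, c⁵, c⁶, c⁷, c⁸, c⁹, c¹⁰}, of order 11.
Check: |G/G'| = 22/11 = 2 is the order of the abelianisation.

Answer: 11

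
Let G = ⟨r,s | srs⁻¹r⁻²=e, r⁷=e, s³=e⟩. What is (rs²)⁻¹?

The order of (rs²) is 3 (smallest k with (rs²)ᵏ = e), so (rs²)⁻¹ = (rs²)² = r⁵s.
Check: (rs²) · (r⁵s) → (rs²) · r⁵ = s²;   (s²) · s = e, giving e as required.

Answer: r⁵s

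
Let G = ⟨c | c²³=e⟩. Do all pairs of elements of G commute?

G has a single generator, so G is cyclic and hence abelian.

Answer: Yes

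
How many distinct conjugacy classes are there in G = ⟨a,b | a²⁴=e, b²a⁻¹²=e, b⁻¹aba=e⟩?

The conjugacy classes (representative and size) are:
  [e] (size 1), [a] (size 2), [a²] (size 2), [a³] (size 2), [a⁴] (size 2), [a⁵] (size 2), [a¹⁸] (size 2), [a⁷] (size 2), [a¹⁶] (size 2), [a¹⁵] (size 2), [a¹⁴] (size 2), [a¹³] (size 2), [a¹²] (size 1), [a⁶b] (size 12), [a⁵b⁻¹] (size 12).
Class equation: 1 + 2 + 2 + 2 + 2 + 2 + 2 + 2 + 2 + 2 + 2 + 2 + 1 + 12 + 12 = 48 = |G|. So G has 15 conjugacy classes.

Answer: 15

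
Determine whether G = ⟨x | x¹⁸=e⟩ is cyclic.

|G| = 18. The element x has order 18 (its powers give 18 distinct elements), so ⟨x⟩ = G and G is cyclic.

Answer: Yes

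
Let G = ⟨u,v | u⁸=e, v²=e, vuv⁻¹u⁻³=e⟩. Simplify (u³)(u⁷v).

Compute (u³) · (u⁷v) by multiplying left to right and reducing via the relations at each step:
  (u³) · u⁷ = u²
  (u²) · v = u²v

Answer: u²v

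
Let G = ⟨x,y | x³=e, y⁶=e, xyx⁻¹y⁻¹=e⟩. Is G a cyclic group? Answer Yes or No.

|G| = 18, but the maximum element order in G is 6 < 18. No single element generates all of G, so G is not cyclic.

Answer: No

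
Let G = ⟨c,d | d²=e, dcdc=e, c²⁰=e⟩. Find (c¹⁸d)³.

Compute successive powers of (c¹⁸d), reducing at each step:
  (c¹⁸d)²: (c¹⁸d) · c¹⁸ = d;   d · d = e
  (c¹⁸d)³: e · c¹⁸ = c¹⁸;   (c¹⁸) · d = c¹⁸d

Answer: c¹⁸d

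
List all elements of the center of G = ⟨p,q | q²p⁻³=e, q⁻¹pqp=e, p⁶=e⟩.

An element z ∈ Z(G) iff z commutes with every generator.
For example p³ is central: (p³)·p = p⁴ = p·(p³); (p³)·q = q⁻¹ = q·(p³).
Whereas p ∉ Z(G) since p·q = pq ≠ p²q⁻¹ = q·p.
Checking each of the 12 elements this way gives Z(G) = {e, p³}, of order 2.

Answer: {e, p³}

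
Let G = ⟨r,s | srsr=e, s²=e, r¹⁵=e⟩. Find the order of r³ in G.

Compute successive powers until reaching e:
  (r³)¹ = r³, (r³)² = r⁶, (r³)³ = r⁹, (r³)⁴ = r¹², (r³)⁵ = e.
The smallest positive k with (r³)ᵏ = e is 5.

Answer: 5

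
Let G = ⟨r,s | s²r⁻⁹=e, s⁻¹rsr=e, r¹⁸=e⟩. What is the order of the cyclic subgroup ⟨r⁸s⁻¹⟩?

|⟨r⁸s⁻¹⟩| equals the order of r⁸s⁻¹. Compute successive powers until reaching e:
  (r⁸s⁻¹)¹ = r⁸s⁻¹, (r⁸s⁻¹)² = r⁹, (r⁸s⁻¹)³ = r⁸s, (r⁸s⁻¹)⁴ = e.
The smallest positive k with (r⁸s⁻¹)ᵏ = e is 4, so |⟨r⁸s⁻¹⟩| = 4.

Answer: 4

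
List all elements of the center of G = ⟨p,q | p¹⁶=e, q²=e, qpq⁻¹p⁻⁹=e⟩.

An element z ∈ Z(G) iff z commutes with every generator.
For example p² is central: (p²)·p = p³ = p·(p²); (p²)·q = p²q = q·(p²).
Whereas p ∉ Z(G) since p·q = pq ≠ p⁹q = q·p.
Checking each of the 32 elements this way gives Z(G) = {e, p², p⁴, p⁶, p⁸, p¹⁰, p¹², p¹⁴}, of order 8.

Answer: {e, p², p⁴, p⁶, p⁸, p¹⁰, p¹², p¹⁴}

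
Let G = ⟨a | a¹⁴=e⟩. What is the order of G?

G is generated by a single element, so G is cyclic. The relator gives a¹⁴ = e and no smaller power is forced to be e, so the 14 powers {a, e, a², a³, a⁴, a⁵, a⁶, a⁷, a⁸, a⁹, a¹², a¹³, a¹¹, a¹⁰} are distinct. Hence |G| = 14.

Answer: 14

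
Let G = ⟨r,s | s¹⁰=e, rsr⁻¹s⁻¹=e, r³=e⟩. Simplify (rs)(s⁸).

Compute (rs) · (s⁸) by multiplying left to right and reducing via the relations at each step:
  (rs) · s⁸ = rs⁹

Answer: rs⁹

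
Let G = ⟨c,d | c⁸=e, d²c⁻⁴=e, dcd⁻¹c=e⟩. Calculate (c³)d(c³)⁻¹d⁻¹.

[(c³), d] = (c³)·d·(c³)⁻¹·d⁻¹.
  (c³) · d = c³d
  (c³d) · (c⁵) = c²d⁻¹
  (c²d⁻¹) · (d⁻¹) = c⁶

Answer: c⁶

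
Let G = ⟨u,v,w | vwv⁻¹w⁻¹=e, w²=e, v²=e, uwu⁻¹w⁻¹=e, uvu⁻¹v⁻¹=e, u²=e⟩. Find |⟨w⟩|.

|⟨w⟩| equals the order of w. Compute successive powers until reaching e:
  w¹ = w, w² = e.
The smallest positive k with wᵏ = e is 2, so |⟨w⟩| = 2.

Answer: 2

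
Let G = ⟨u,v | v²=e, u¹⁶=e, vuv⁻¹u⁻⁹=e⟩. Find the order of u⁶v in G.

Compute successive powers until reaching e:
  (u⁶v)¹ = u⁶v, (u⁶v)² = u¹², (u⁶v)³ = u²v, (u⁶v)⁴ = u⁸, (u⁶v)⁵ = u¹⁴v, (u⁶v)⁶ = u⁴, (u⁶v)⁷ = u¹⁰v, (u⁶v)⁸ = e.
The smallest positive k with (u⁶v)ᵏ = e is 8.

Answer: 8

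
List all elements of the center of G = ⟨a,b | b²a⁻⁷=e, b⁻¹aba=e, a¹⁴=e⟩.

An element z ∈ Z(G) iff z commutes with every generator.
For example a⁷ is central: (a⁷)·a = a⁸ = a·(a⁷); (a⁷)·b = b⁻¹ = b·(a⁷).
Whereas a ∉ Z(G) since a·b = ab ≠ a⁶b⁻¹ = b·a.
Checking each of the 28 elements this way gives Z(G) = {e, a⁷}, of order 2.

Answer: {e, a⁷}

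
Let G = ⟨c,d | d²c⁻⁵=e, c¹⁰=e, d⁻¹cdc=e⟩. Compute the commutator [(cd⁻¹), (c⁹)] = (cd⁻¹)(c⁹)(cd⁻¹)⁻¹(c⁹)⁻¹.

[(cd⁻¹), (c⁹)] = (cd⁻¹)·(c⁹)·(cd⁻¹)⁻¹·(c⁹)⁻¹.
  (cd⁻¹) · (c⁹) = c²d⁻¹
  (c²d⁻¹) · (cd) = c
  c · c = c²

Answer: c²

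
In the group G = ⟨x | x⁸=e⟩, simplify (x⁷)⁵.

Compute successive powers of (x⁷), reducing at each step:
  (x⁷)²: (x⁷) · x⁷ = x⁶
  (x⁷)³: (x⁶) · x⁷ = x⁵
  (x⁷)⁴: (x⁵) · x⁷ = x⁴
  (x⁷)⁵: (x⁴) · x⁷ = x³

Answer: x³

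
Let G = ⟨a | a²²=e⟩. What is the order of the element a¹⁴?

Compute successive powers until reaching e:
  (a¹⁴)¹ = a¹⁴, (a¹⁴)² = a⁶, (a¹⁴)³ = a²⁰, (a¹⁴)⁴ = a¹², (a¹⁴)⁵ = a⁴, (a¹⁴)⁶ = a¹⁸, (a¹⁴)⁷ = a¹⁰, (a¹⁴)⁸ = a², (a¹⁴)⁹ = a¹⁶, (a¹⁴)¹⁰ = a⁸, (a¹⁴)¹¹ = e.
The smallest positive k with (a¹⁴)ᵏ = e is 11.

Answer: 11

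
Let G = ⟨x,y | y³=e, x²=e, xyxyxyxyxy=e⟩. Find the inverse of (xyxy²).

The order of (xyxy²) is 5 (smallest k with (xyxy²)ᵏ = e), so (xyxy²)⁻¹ = (xyxy²)⁴ = yxy²x.
Check: (xyxy²) · (yxy²x) → (xyxy²) · y = xyx;   (xyx) · x = xy;   (xy) · y² = x;   x · x = e, giving e as required.

Answer: yxy²x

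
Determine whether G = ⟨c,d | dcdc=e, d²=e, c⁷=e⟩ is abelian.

c·d = cd but d·c = c⁶d, so c·d ≠ d·c and G is not abelian.

Answer: No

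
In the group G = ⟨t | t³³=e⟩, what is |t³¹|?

Compute successive powers until reaching e:
  (t³¹)¹ = t³¹, (t³¹)² = t²⁹, (t³¹)³ = t²⁷, (t³¹)⁴ = t²⁵, (t³¹)⁵ = t²³, (t³¹)⁶ = t²¹, (t³¹)⁷ = t¹⁹, (t³¹)⁸ = t¹⁷, (t³¹)⁹ = t¹⁵, (t³¹)¹⁰ = t¹³, (t³¹)¹¹ = t¹¹, (t³¹)¹² = t⁹, (t³¹)¹³ = t⁷, (t³¹)¹⁴ = t⁵, (t³¹)¹⁵ = t³, (t³¹)¹⁶ = t, (t³¹)¹⁷ = t³², (t³¹)¹⁸ = t³⁰, (t³¹)¹⁹ = t²⁸, (t³¹)²⁰ = t²⁶, (t³¹)²¹ = t²⁴, (t³¹)²² = t²², (t³¹)²³ = t²⁰, (t³¹)²⁴ = t¹⁸, (t³¹)²⁵ = t¹⁶, (t³¹)²⁶ = t¹⁴, (t³¹)²⁷ = t¹², (t³¹)²⁸ = t¹⁰, (t³¹)²⁹ = t⁸, (t³¹)³⁰ = t⁶, (t³¹)³¹ = t⁴, (t³¹)³² = t², (t³¹)³³ = e.
The smallest positive k with (t³¹)ᵏ = e is 33.

Answer: 33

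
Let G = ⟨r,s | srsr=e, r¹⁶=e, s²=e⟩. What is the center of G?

An element z ∈ Z(G) iff z commutes with every generator.
For example r⁸ is central: (r⁸)·r = r⁹ = r·(r⁸); (r⁸)·s = r⁸s = s·(r⁸).
Whereas r ∉ Z(G) since r·s = rs ≠ r¹⁵s = s·r.
Checking each of the 32 elements this way gives Z(G) = {e, r⁸}, of order 2.

Answer: {e, r⁸}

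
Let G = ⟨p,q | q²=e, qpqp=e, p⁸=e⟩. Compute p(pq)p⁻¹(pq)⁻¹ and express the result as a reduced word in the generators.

[p, (pq)] = p·(pq)·p⁻¹·(pq)⁻¹.
  p · (pq) = p²q
  (p²q) · (p⁷) = p³q
  (p³q) · (pq) = p²

Answer: p²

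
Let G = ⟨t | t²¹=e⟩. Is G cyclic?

|G| = 21. The element t has order 21 (its powers give 21 distinct elements), so ⟨t⟩ = G and G is cyclic.

Answer: Yes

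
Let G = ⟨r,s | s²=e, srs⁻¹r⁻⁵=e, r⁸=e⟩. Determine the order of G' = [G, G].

G' = [G, G] is generated by all commutators. The generator-pair commutators are: [r, s] = r⁴.
The subgroup they normally generate is {e, r⁴}, of order 2.
Check: |G/G'| = 16/2 = 8 is the order of the abelianisation.

Answer: 2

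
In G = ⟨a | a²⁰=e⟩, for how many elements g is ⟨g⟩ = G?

G is cyclic of order 20. An element generates G iff its order is 20, and a cyclic group of order 20 has exactly φ(20) = 8 such elements.

Answer: 8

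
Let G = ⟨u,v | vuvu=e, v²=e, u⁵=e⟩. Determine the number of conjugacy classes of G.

The conjugacy classes (representative and size) are:
  [e] (size 1), [u] (size 2), [u²] (size 2), [v] (size 5).
Class equation: 1 + 2 + 2 + 5 = 10 = |G|. So G has 4 conjugacy classes.

Answer: 4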